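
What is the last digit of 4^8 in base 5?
8 = 8 (binary 1000). Repeated squaring mod 5: 4^1 ≡ 4; 4^2 ≡ 4² = 16 ≡ 1; 4^4 ≡ 1² = 1 ≡ 1; 4^8 ≡ 1² = 1 ≡ 1. So 4^8 ≡ 1 (mod 5).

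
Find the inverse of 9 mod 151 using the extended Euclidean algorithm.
Extended GCD: 9(-67) + 151(4) = 1. So 9^(-1) ≡ 84 ≡ 84 (mod 151). Verify: 9 × 84 = 756 ≡ 1 (mod 151)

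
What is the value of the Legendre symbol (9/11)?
(9/11) = 9^{5} mod 11 = 1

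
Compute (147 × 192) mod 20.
4

(147 × 192) = 28224
28224 mod 20 = 4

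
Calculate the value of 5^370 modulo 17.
Using Fermat: 5^{16} ≡ 1 (mod 17). 370 ≡ 2 (mod 16). So 5^{370} ≡ 5^{2} ≡ 8 (mod 17)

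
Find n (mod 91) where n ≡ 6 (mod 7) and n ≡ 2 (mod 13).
M = 7 × 13 = 91. M₁ = 13, y₁ ≡ 6 (mod 7). M₂ = 7, y₂ ≡ 2 (mod 13). n = 6×13×6 + 2×7×2 ≡ 41 (mod 91)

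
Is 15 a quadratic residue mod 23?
By Euler's criterion: 15^{11} ≡ 22 (mod 23). Since this equals -1 (≡ 22), 15 is not a QR.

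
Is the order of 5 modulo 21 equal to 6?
Yes, ord_21(5) = 6.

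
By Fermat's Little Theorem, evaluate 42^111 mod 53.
By Fermat: 42^{52} ≡ 1 (mod 53). 111 = 2×52 + 7. So 42^{111} ≡ 42^{7} ≡ 28 (mod 53)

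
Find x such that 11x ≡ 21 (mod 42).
21

Since gcd(11, 42) = 1 divides 21, a solution exists.
Multiply both sides by the inverse of 11 mod 42:
  11^(-1) mod 42 = 23
  x ≡ 23 × 21 ≡ 483 ≡ 21 (mod 42)
Verification: 11 × 21 = 231 = 5 × 42 + 21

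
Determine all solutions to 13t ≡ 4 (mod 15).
13

Since gcd(13, 15) = 1 divides 4, a solution exists.
Multiply both sides by the inverse of 13 mod 15:
  13^(-1) mod 15 = 7
  x ≡ 7 × 4 ≡ 28 ≡ 13 (mod 15)
Verification: 13 × 13 = 169 = 11 × 15 + 4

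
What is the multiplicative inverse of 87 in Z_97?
29

Using Extended Euclidean Algorithm:
gcd(87, 97) = 1
Bezout coefficients: 87 × 29 + 97 × -26 = 1
So 87 × 29 ≡ 1 (mod 97)
The inverse is 29 mod 97 = 29
Verification: 87 × 29 = 2523 = 26 × 97 + 1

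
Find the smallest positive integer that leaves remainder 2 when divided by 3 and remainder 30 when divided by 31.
M = 3 × 31 = 93. M₁ = 31, y₁ ≡ 1 (mod 3). M₂ = 3, y₂ ≡ 21 (mod 31). r = 2×31×1 + 30×3×21 ≡ 92 (mod 93). The smallest positive such number is 92.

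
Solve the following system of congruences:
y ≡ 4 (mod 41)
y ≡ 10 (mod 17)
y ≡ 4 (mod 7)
4022

Using the Chinese Remainder Theorem:
M = product of moduli = 4879
For equation 1: M_1 = 119, 119 ≡ 37 (mod 41), inverse of 119 mod 41 is 10 (check: 37 × 10 = 370 ≡ 1 (mod 41))
For equation 2: M_2 = 287, 287 ≡ 15 (mod 17), inverse of 287 mod 17 is 8 (check: 15 × 8 = 120 ≡ 1 (mod 17))
For equation 3: M_3 = 697, 697 ≡ 4 (mod 7), inverse of 697 mod 7 is 2 (check: 4 × 2 = 8 ≡ 1 (mod 7))
Combine: y ≡ Σ r_i×M_i×(M_i⁻¹ mod m_i) = 4×119×10 + 10×287×8 + 4×697×2 = 4760 + 22960 + 5576 = 33296
33296 mod 4879 = 4022
y ≡ 4022 (mod 4879)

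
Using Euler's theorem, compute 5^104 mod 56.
By Euler: 5^{24} ≡ 1 (mod 56) since gcd(5, 56) = 1. 104 = 4×24 + 8. So 5^{104} ≡ 5^{8} ≡ 25 (mod 56)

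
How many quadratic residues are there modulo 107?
For prime 107, there are (p-1)/2 = (107-1)/2 = 53 quadratic residues (excluding 0).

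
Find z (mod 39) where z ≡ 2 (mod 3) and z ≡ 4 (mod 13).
M = 3 × 13 = 39. M₁ = 13, y₁ ≡ 1 (mod 3). M₂ = 3, y₂ ≡ 9 (mod 13). z = 2×13×1 + 4×3×9 ≡ 17 (mod 39)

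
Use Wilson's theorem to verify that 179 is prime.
(178)! mod 179 = 178. Since this equals -1 (mod 179), Wilson confirms 179 is prime.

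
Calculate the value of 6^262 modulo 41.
Using Fermat: 6^{40} ≡ 1 (mod 41). 262 ≡ 22 (mod 40). So 6^{262} ≡ 6^{22} ≡ 5 (mod 41)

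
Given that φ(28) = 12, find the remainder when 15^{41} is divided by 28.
By Euler: 15^{12} ≡ 1 (mod 28) since gcd(15, 28) = 1. 41 = 3×12 + 5. So 15^{41} ≡ 15^{5} ≡ 15 (mod 28)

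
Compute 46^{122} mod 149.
63

Using successive squaring:
Binary expansion of 122: 1111010
Powers of 46 mod 149 (each is the square of the previous):
  46^1 ≡ 46 (mod 149)
  46^2 ≡ 46² = 2116 ≡ 30 (mod 149)
  46^4 ≡ 30² = 900 ≡ 6 (mod 149)
  46^8 ≡ 6² = 36 ≡ 36 (mod 149)
  46^16 ≡ 36² = 1296 ≡ 104 (mod 149)
  46^32 ≡ 104² = 10816 ≡ 88 (mod 149)
  46^64 ≡ 88² = 7744 ≡ 145 (mod 149)
122 = 64 + 32 + 16 + 8 + 2, so 46^122 = 46^64 × 46^32 × 46^16 × 46^8 × 46^2 ≡ 145 × 88 × 104 × 36 × 30 (mod 149)
Multiplying step by step:
  145 × 88 = 12760 ≡ 95 (mod 149)
  95 × 104 = 9880 ≡ 46 (mod 149)
  46 × 36 = 1656 ≡ 17 (mod 149)
  17 × 30 = 510 ≡ 63 (mod 149)
Result: 46^122 ≡ 63 (mod 149)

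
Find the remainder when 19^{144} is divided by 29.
By Fermat: 19^{28} ≡ 1 (mod 29). 144 = 5×28 + 4. So 19^{144} ≡ 19^{4} ≡ 24 (mod 29)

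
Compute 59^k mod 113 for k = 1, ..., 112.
g^1, g^2, ..., g^{112} mod 113: {59, 91, 58, 32, 80, 87, 48, 7, 74, 72, 67, 111, 108, 44, 110, 49, 66, 52, 17, 99, 78, 82, 92, 4, 10, 25, 6, 15, 94, 9, 79, 28, 70, 62, 42, 105, 93, 63, 101, 83, 38, 95, 68, 57, 86, 102, 29, 16, 40, 100, 24, 60, 37, 36, 90, 112, 54, 22, 55, 81, 33, 26, 65, 106, 39, 41, 46, 2, 5, 69, 3, 64, 47, 61, 96, 14, 35, 31, 21, 109, 103, 88, 107, 98, 19, 104, 34, 85, 43, 51, 71, 8, 20, 50, 12, 30, 75, 18, 45, 56, 27, 11, 84, 97, 73, 13, 89, 53, 76, 77, 23, 1}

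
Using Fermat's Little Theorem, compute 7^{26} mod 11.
4

By Fermat's Little Theorem, a^(p-1) ≡ 1 (mod p) for prime p and gcd(a, p) = 1
Here p = 11, so 7^10 ≡ 1 (mod 11)
We can reduce the exponent: 26 mod 10 = 6
So 7^26 ≡ 7^6 (mod 11)
Computing: 7^6 mod 11 = 4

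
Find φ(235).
184

Prime factorization: 235 = 5 × 47
Using the formula φ(n) = n × Π(1 - 1/p) for each prime factor p:
φ(235) = 235 × (1 - 1/5) × (1 - 1/47)
φ(235) = 184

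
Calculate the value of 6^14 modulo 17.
Using repeated squaring. 14 = 8 + 4 + 2 (binary 1110). Repeated squaring mod 17: 6^1 ≡ 6; 6^2 ≡ 6² = 36 ≡ 2; 6^4 ≡ 2² = 4 ≡ 4; 6^8 ≡ 4² = 16 ≡ 16. Multiply: 6^14 = 6^8 × 6^4 × 6^2 ≡ 16 × 4 × 2 (mod 17): 16 × 4 = 64 ≡ 13; 13 × 2 = 26 ≡ 9. So 6^14 ≡ 9 (mod 17).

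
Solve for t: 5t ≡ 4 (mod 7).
5

Since gcd(5, 7) = 1 divides 4, a solution exists.
Multiply both sides by the inverse of 5 mod 7:
  5^(-1) mod 7 = 3
  x ≡ 3 × 4 ≡ 12 ≡ 5 (mod 7)
Verification: 5 × 5 = 25 = 3 × 7 + 4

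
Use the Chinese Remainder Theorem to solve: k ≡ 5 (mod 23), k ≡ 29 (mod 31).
649

Using the Chinese Remainder Theorem:
M = product of moduli = 713
For equation 1: M_1 = 31, 31 ≡ 8 (mod 23), inverse of 31 mod 23 is 3 (check: 8 × 3 = 24 ≡ 1 (mod 23))
For equation 2: M_2 = 23, 23 ≡ 23 (mod 31), inverse of 23 mod 31 is 27 (check: 23 × 27 = 621 ≡ 1 (mod 31))
Combine: k ≡ Σ r_i×M_i×(M_i⁻¹ mod m_i) = 5×31×3 + 29×23×27 = 465 + 18009 = 18474
18474 mod 713 = 649
k ≡ 649 (mod 713)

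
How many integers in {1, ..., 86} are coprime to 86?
42

Prime factorization: 86 = 2 × 43
Using the formula φ(n) = n × Π(1 - 1/p) for each prime factor p:
φ(86) = 86 × (1 - 1/2) × (1 - 1/43)
φ(86) = 42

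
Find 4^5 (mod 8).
5 = 4 + 1 (binary 101). Repeated squaring mod 8: 4^1 ≡ 4; 4^2 ≡ 4² = 16 ≡ 0; 4^4 ≡ 0² = 0 ≡ 0. Multiply: 4^5 = 4^4 × 4^1 ≡ 0 × 4 (mod 8): 0 × 4 = 0 ≡ 0. So 4^5 ≡ 0 (mod 8).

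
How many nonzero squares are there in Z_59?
For prime 59, there are (p-1)/2 = (59-1)/2 = 29 quadratic residues (excluding 0).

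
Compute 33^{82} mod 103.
15

Using successive squaring:
Binary expansion of 82: 1010010
Powers of 33 mod 103 (each is the square of the previous):
  33^1 ≡ 33 (mod 103)
  33^2 ≡ 33² = 1089 ≡ 59 (mod 103)
  33^4 ≡ 59² = 3481 ≡ 82 (mod 103)
  33^8 ≡ 82² = 6724 ≡ 29 (mod 103)
  33^16 ≡ 29² = 841 ≡ 17 (mod 103)
  33^32 ≡ 17² = 289 ≡ 83 (mod 103)
  33^64 ≡ 83² = 6889 ≡ 91 (mod 103)
82 = 64 + 16 + 2, so 33^82 = 33^64 × 33^16 × 33^2 ≡ 91 × 17 × 59 (mod 103)
Multiplying step by step:
  91 × 17 = 1547 ≡ 2 (mod 103)
  2 × 59 = 118 ≡ 15 (mod 103)
Result: 33^82 ≡ 15 (mod 103)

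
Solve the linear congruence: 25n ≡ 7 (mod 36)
19

Since gcd(25, 36) = 1 divides 7, a solution exists.
Multiply both sides by the inverse of 25 mod 36:
  25^(-1) mod 36 = 13
  x ≡ 13 × 7 ≡ 91 ≡ 19 (mod 36)
Verification: 25 × 19 = 475 = 13 × 36 + 7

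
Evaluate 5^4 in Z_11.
4 = 4 (binary 100). Repeated squaring mod 11: 5^1 ≡ 5; 5^2 ≡ 5² = 25 ≡ 3; 5^4 ≡ 3² = 9 ≡ 9. So 5^4 ≡ 9 (mod 11).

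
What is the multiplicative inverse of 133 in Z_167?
133^(-1) ≡ 54 (mod 167). Verification: 133 × 54 = 7182 ≡ 1 (mod 167)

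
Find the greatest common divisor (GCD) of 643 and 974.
1

Using the Euclidean algorithm:
643 = 0 × 974 + 643
974 = 1 × 643 + 331
643 = 1 × 331 + 312
331 = 1 × 312 + 19
312 = 16 × 19 + 8
19 = 2 × 8 + 3
8 = 2 × 3 + 2
3 = 1 × 2 + 1
2 = 2 × 1 + 0

GCD(643, 974) = 1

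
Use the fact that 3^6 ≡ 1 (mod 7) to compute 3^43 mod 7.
By Fermat: 3^{6} ≡ 1 (mod 7). 43 = 7×6 + 1. So 3^{43} ≡ 3^{1} ≡ 3 (mod 7)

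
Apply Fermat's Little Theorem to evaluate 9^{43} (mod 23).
18

By Fermat's Little Theorem, a^(p-1) ≡ 1 (mod p) for prime p and gcd(a, p) = 1
Here p = 23, so 9^22 ≡ 1 (mod 23)
We can reduce the exponent: 43 mod 22 = 21
So 9^43 ≡ 9^21 (mod 23)
Computing: 9^21 mod 23 = 18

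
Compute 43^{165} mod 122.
11

Using successive squaring:
Binary expansion of 165: 10100101
Powers of 43 mod 122 (each is the square of the previous):
  43^1 ≡ 43 (mod 122)
  43^2 ≡ 43² = 1849 ≡ 19 (mod 122)
  43^4 ≡ 19² = 361 ≡ 117 (mod 122)
  43^8 ≡ 117² = 13689 ≡ 25 (mod 122)
  43^16 ≡ 25² = 625 ≡ 15 (mod 122)
  43^32 ≡ 15² = 225 ≡ 103 (mod 122)
  43^64 ≡ 103² = 10609 ≡ 117 (mod 122)
  43^128 ≡ 117² = 13689 ≡ 25 (mod 122)
165 = 128 + 32 + 4 + 1, so 43^165 = 43^128 × 43^32 × 43^4 × 43^1 ≡ 25 × 103 × 117 × 43 (mod 122)
Multiplying step by step:
  25 × 103 = 2575 ≡ 13 (mod 122)
  13 × 117 = 1521 ≡ 57 (mod 122)
  57 × 43 = 2451 ≡ 11 (mod 122)
Result: 43^165 ≡ 11 (mod 122)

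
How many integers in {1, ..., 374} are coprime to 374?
160

Prime factorization: 374 = 2 × 11 × 17
Using the formula φ(n) = n × Π(1 - 1/p) for each prime factor p:
φ(374) = 374 × (1 - 1/2) × (1 - 1/11) × (1 - 1/17)
φ(374) = 160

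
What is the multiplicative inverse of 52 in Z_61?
52^(-1) ≡ 27 (mod 61). Verification: 52 × 27 = 1404 ≡ 1 (mod 61)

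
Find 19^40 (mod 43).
Using repeated squaring. 40 = 32 + 8 (binary 101000). Repeated squaring mod 43: 19^1 ≡ 19; 19^2 ≡ 19² = 361 ≡ 17; 19^4 ≡ 17² = 289 ≡ 31; 19^8 ≡ 31² = 961 ≡ 15; 19^16 ≡ 15² = 225 ≡ 10; 19^32 ≡ 10² = 100 ≡ 14. Multiply: 19^40 = 19^32 × 19^8 ≡ 14 × 15 (mod 43): 14 × 15 = 210 ≡ 38. So 19^40 ≡ 38 (mod 43).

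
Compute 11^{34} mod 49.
25

Using successive squaring:
Binary expansion of 34: 100010
Powers of 11 mod 49 (each is the square of the previous):
  11^1 ≡ 11 (mod 49)
  11^2 ≡ 11² = 121 ≡ 23 (mod 49)
  11^4 ≡ 23² = 529 ≡ 39 (mod 49)
  11^8 ≡ 39² = 1521 ≡ 2 (mod 49)
  11^16 ≡ 2² = 4 ≡ 4 (mod 49)
  11^32 ≡ 4² = 16 ≡ 16 (mod 49)
34 = 32 + 2, so 11^34 = 11^32 × 11^2 ≡ 16 × 23 (mod 49)
Multiplying step by step:
  16 × 23 = 368 ≡ 25 (mod 49)
Result: 11^34 ≡ 25 (mod 49)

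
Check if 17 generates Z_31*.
p - 1 = 30 has prime divisors 2, 3, 5. Check 17^(30/q) mod 31 for each: 17^(30/2) = 17^15 ≡ 30, 17^(30/3) = 17^10 ≡ 25, 17^(30/5) = 17^6 ≡ 8 (mod 31). None of these is 1, so 17 has order 30 = φ(31), so it is a primitive root mod 31.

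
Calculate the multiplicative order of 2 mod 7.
Powers of 2 mod 7: 2^1≡2, 2^2≡4, 2^3≡1. Order = 3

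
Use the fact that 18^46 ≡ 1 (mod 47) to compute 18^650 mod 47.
By Fermat: 18^{46} ≡ 1 (mod 47). 650 ≡ 6 (mod 46). So 18^{650} ≡ 18^{6} ≡ 16 (mod 47)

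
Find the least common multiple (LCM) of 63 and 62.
3906

First find GCD(63, 62) using the Euclidean algorithm:
63 = 1 × 62 + 1
62 = 62 × 1 + 0
GCD(63, 62) = 1

LCM formula: LCM(a, b) = (a × b) / GCD(a, b)
LCM(63, 62) = (63 × 62) / 1
LCM(63, 62) = 3906 / 1
LCM(63, 62) = 3906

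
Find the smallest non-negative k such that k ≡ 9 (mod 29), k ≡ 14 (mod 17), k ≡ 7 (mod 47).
19700

Using the Chinese Remainder Theorem:
M = product of moduli = 23171
For equation 1: M_1 = 799, 799 ≡ 16 (mod 29), inverse of 799 mod 29 is 20 (check: 16 × 20 = 320 ≡ 1 (mod 29))
For equation 2: M_2 = 1363, 1363 ≡ 3 (mod 17), inverse of 1363 mod 17 is 6 (check: 3 × 6 = 18 ≡ 1 (mod 17))
For equation 3: M_3 = 493, 493 ≡ 23 (mod 47), inverse of 493 mod 47 is 45 (check: 23 × 45 = 1035 ≡ 1 (mod 47))
Combine: k ≡ Σ r_i×M_i×(M_i⁻¹ mod m_i) = 9×799×20 + 14×1363×6 + 7×493×45 = 143820 + 114492 + 155295 = 413607
413607 mod 23171 = 19700
k ≡ 19700 (mod 23171)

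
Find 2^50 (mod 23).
Using Fermat: 2^{22} ≡ 1 (mod 23). 50 ≡ 6 (mod 22). So 2^{50} ≡ 2^{6} ≡ 18 (mod 23)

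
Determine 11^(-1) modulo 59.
11^(-1) ≡ 43 (mod 59). Verification: 11 × 43 = 473 ≡ 1 (mod 59)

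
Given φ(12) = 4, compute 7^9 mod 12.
By Euler: 7^{4} ≡ 1 (mod 12) since gcd(7, 12) = 1. 9 = 2×4 + 1. So 7^{9} ≡ 7^{1} ≡ 7 (mod 12)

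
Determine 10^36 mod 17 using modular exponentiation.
Using Fermat: 10^{16} ≡ 1 (mod 17). 36 ≡ 4 (mod 16). So 10^{36} ≡ 10^{4} ≡ 4 (mod 17)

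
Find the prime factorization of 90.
2 × 3^2 × 5

Divide by primes starting from smallest:
90 ÷ 2 = 45
45 ÷ 3 = 15
15 ÷ 3 = 5
5 ÷ 5 = 1

90 = 2 × 3^2 × 5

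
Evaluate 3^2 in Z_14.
2 = 2 (binary 10). Repeated squaring mod 14: 3^1 ≡ 3; 3^2 ≡ 3² = 9 ≡ 9. So 3^2 ≡ 9 (mod 14).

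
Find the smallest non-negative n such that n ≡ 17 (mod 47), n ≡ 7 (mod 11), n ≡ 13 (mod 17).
4858

Using the Chinese Remainder Theorem:
M = product of moduli = 8789
For equation 1: M_1 = 187, 187 ≡ 46 (mod 47), inverse of 187 mod 47 is 46 (check: 46 × 46 = 2116 ≡ 1 (mod 47))
For equation 2: M_2 = 799, 799 ≡ 7 (mod 11), inverse of 799 mod 11 is 8 (check: 7 × 8 = 56 ≡ 1 (mod 11))
For equation 3: M_3 = 517, 517 ≡ 7 (mod 17), inverse of 517 mod 17 is 5 (check: 7 × 5 = 35 ≡ 1 (mod 17))
Combine: n ≡ Σ r_i×M_i×(M_i⁻¹ mod m_i) = 17×187×46 + 7×799×8 + 13×517×5 = 146234 + 44744 + 33605 = 224583
224583 mod 8789 = 4858
n ≡ 4858 (mod 8789)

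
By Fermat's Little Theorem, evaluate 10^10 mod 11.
By Fermat's Little Theorem, 10^{10} ≡ 1 (mod 11) since 11 is prime and gcd(10, 11) = 1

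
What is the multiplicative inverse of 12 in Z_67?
12^(-1) ≡ 28 (mod 67). Verification: 12 × 28 = 336 ≡ 1 (mod 67)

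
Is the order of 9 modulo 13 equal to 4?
No, the actual order is 3, not 4.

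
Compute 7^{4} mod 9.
7

Using successive squaring:
Binary expansion of 4: 100
Powers of 7 mod 9 (each is the square of the previous):
  7^1 ≡ 7 (mod 9)
  7^2 ≡ 7² = 49 ≡ 4 (mod 9)
  7^4 ≡ 4² = 16 ≡ 7 (mod 9)
4 is a power of 2, so 7^4 is the last square: ≡ 7 (mod 9)
Result: 7^4 ≡ 7 (mod 9)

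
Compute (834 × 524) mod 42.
6

(834 × 524) = 437016
437016 mod 42 = 6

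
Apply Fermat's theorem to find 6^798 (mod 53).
By Fermat: 6^{52} ≡ 1 (mod 53). 798 ≡ 18 (mod 52). So 6^{798} ≡ 6^{18} ≡ 15 (mod 53)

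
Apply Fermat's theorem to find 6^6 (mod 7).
By Fermat's Little Theorem, 6^{6} ≡ 1 (mod 7) since 7 is prime and gcd(6, 7) = 1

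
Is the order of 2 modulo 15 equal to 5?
No, the actual order is 4, not 5.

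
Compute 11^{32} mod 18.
13

Using successive squaring:
Binary expansion of 32: 100000
Powers of 11 mod 18 (each is the square of the previous):
  11^1 ≡ 11 (mod 18)
  11^2 ≡ 11² = 121 ≡ 13 (mod 18)
  11^4 ≡ 13² = 169 ≡ 7 (mod 18)
  11^8 ≡ 7² = 49 ≡ 13 (mod 18)
  11^16 ≡ 13² = 169 ≡ 7 (mod 18)
  11^32 ≡ 7² = 49 ≡ 13 (mod 18)
32 is a power of 2, so 11^32 is the last square: ≡ 13 (mod 18)
Result: 11^32 ≡ 13 (mod 18)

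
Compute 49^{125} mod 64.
49

Using successive squaring:
Binary expansion of 125: 1111101
Powers of 49 mod 64 (each is the square of the previous):
  49^1 ≡ 49 (mod 64)
  49^2 ≡ 49² = 2401 ≡ 33 (mod 64)
  49^4 ≡ 33² = 1089 ≡ 1 (mod 64)
  49^8 ≡ 1² = 1 ≡ 1 (mod 64)
  49^16 ≡ 1² = 1 ≡ 1 (mod 64)
  49^32 ≡ 1² = 1 ≡ 1 (mod 64)
  49^64 ≡ 1² = 1 ≡ 1 (mod 64)
125 = 64 + 32 + 16 + 8 + 4 + 1, so 49^125 = 49^64 × 49^32 × 49^16 × 49^8 × 49^4 × 49^1 ≡ 1 × 1 × 1 × 1 × 1 × 49 (mod 64)
Multiplying step by step:
  1 × 1 = 1 ≡ 1 (mod 64)
  1 × 1 = 1 ≡ 1 (mod 64)
  1 × 1 = 1 ≡ 1 (mod 64)
  1 × 1 = 1 ≡ 1 (mod 64)
  1 × 49 = 49 ≡ 49 (mod 64)
Result: 49^125 ≡ 49 (mod 64)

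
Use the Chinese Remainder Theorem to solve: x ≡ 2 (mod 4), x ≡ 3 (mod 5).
M = 4 × 5 = 20. M₁ = 5, y₁ ≡ 1 (mod 4). M₂ = 4, y₂ ≡ 4 (mod 5). x = 2×5×1 + 3×4×4 ≡ 18 (mod 20)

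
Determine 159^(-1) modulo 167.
159^(-1) ≡ 146 (mod 167). Verification: 159 × 146 = 23214 ≡ 1 (mod 167)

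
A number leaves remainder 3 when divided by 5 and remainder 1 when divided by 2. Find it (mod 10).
M = 5 × 2 = 10. M₁ = 2, y₁ ≡ 3 (mod 5). M₂ = 5, y₂ ≡ 1 (mod 2). m = 3×2×3 + 1×5×1 ≡ 3 (mod 10)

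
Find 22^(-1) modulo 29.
4

Using Extended Euclidean Algorithm:
gcd(22, 29) = 1
Bezout coefficients: 22 × 4 + 29 × -3 = 1
So 22 × 4 ≡ 1 (mod 29)
The inverse is 4 mod 29 = 4
Verification: 22 × 4 = 88 = 3 × 29 + 1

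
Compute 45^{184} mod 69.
24

Using successive squaring:
Binary expansion of 184: 10111000
Powers of 45 mod 69 (each is the square of the previous):
  45^1 ≡ 45 (mod 69)
  45^2 ≡ 45² = 2025 ≡ 24 (mod 69)
  45^4 ≡ 24² = 576 ≡ 24 (mod 69)
  45^8 ≡ 24² = 576 ≡ 24 (mod 69)
  45^16 ≡ 24² = 576 ≡ 24 (mod 69)
  45^32 ≡ 24² = 576 ≡ 24 (mod 69)
  45^64 ≡ 24² = 576 ≡ 24 (mod 69)
  45^128 ≡ 24² = 576 ≡ 24 (mod 69)
184 = 128 + 32 + 16 + 8, so 45^184 = 45^128 × 45^32 × 45^16 × 45^8 ≡ 24 × 24 × 24 × 24 (mod 69)
Multiplying step by step:
  24 × 24 = 576 ≡ 24 (mod 69)
  24 × 24 = 576 ≡ 24 (mod 69)
  24 × 24 = 576 ≡ 24 (mod 69)
Result: 45^184 ≡ 24 (mod 69)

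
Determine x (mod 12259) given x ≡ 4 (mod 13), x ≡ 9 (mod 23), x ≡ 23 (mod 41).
5230

Using the Chinese Remainder Theorem:
M = product of moduli = 12259
For equation 1: M_1 = 943, 943 ≡ 7 (mod 13), inverse of 943 mod 13 is 2 (check: 7 × 2 = 14 ≡ 1 (mod 13))
For equation 2: M_2 = 533, 533 ≡ 4 (mod 23), inverse of 533 mod 23 is 6 (check: 4 × 6 = 24 ≡ 1 (mod 23))
For equation 3: M_3 = 299, 299 ≡ 12 (mod 41), inverse of 299 mod 41 is 24 (check: 12 × 24 = 288 ≡ 1 (mod 41))
Combine: x ≡ Σ r_i×M_i×(M_i⁻¹ mod m_i) = 4×943×2 + 9×533×6 + 23×299×24 = 7544 + 28782 + 165048 = 201374
201374 mod 12259 = 5230
x ≡ 5230 (mod 12259)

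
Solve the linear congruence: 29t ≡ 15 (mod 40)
35

Since gcd(29, 40) = 1 divides 15, a solution exists.
Multiply both sides by the inverse of 29 mod 40:
  29^(-1) mod 40 = 29
  x ≡ 29 × 15 ≡ 435 ≡ 35 (mod 40)
Verification: 29 × 35 = 1015 = 25 × 40 + 15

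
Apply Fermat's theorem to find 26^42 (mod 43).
By Fermat's Little Theorem, 26^{42} ≡ 1 (mod 43) since 43 is prime and gcd(26, 43) = 1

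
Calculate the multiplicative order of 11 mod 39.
Powers of 11 mod 39: 11^1≡11, 11^2≡4, 11^3≡5, 11^4≡16, 11^5≡20, 11^6≡25, 11^7≡2, 11^8≡22, 11^9≡8, 11^10≡10, 11^11≡32, 11^12≡1. Order = 12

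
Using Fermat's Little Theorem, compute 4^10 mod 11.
By Fermat's Little Theorem, 4^{10} ≡ 1 (mod 11) since 11 is prime and gcd(4, 11) = 1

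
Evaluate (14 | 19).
(14/19) = 14^{9} mod 19 = -1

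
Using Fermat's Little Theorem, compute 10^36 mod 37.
By Fermat's Little Theorem, 10^{36} ≡ 1 (mod 37) since 37 is prime and gcd(10, 37) = 1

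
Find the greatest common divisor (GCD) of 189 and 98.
7

Using the Euclidean algorithm:
189 = 1 × 98 + 91
98 = 1 × 91 + 7
91 = 13 × 7 + 0

GCD(189, 98) = 7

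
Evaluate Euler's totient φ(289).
272

Prime factorization: 289 = 17^2
Using the formula φ(n) = n × Π(1 - 1/p) for each prime factor p:
φ(289) = 289 × (1 - 1/17)
φ(289) = 272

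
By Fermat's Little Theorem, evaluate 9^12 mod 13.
By Fermat's Little Theorem, 9^{12} ≡ 1 (mod 13) since 13 is prime and gcd(9, 13) = 1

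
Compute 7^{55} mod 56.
7

Using successive squaring:
Binary expansion of 55: 110111
Powers of 7 mod 56 (each is the square of the previous):
  7^1 ≡ 7 (mod 56)
  7^2 ≡ 7² = 49 ≡ 49 (mod 56)
  7^4 ≡ 49² = 2401 ≡ 49 (mod 56)
  7^8 ≡ 49² = 2401 ≡ 49 (mod 56)
  7^16 ≡ 49² = 2401 ≡ 49 (mod 56)
  7^32 ≡ 49² = 2401 ≡ 49 (mod 56)
55 = 32 + 16 + 4 + 2 + 1, so 7^55 = 7^32 × 7^16 × 7^4 × 7^2 × 7^1 ≡ 49 × 49 × 49 × 49 × 7 (mod 56)
Multiplying step by step:
  49 × 49 = 2401 ≡ 49 (mod 56)
  49 × 49 = 2401 ≡ 49 (mod 56)
  49 × 49 = 2401 ≡ 49 (mod 56)
  49 × 7 = 343 ≡ 7 (mod 56)
Result: 7^55 ≡ 7 (mod 56)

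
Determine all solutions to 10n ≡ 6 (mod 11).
5

Since gcd(10, 11) = 1 divides 6, a solution exists.
Multiply both sides by the inverse of 10 mod 11:
  10^(-1) mod 11 = 10
  x ≡ 10 × 6 ≡ 60 ≡ 5 (mod 11)
Verification: 10 × 5 = 50 = 4 × 11 + 6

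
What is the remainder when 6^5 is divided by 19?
5 = 4 + 1 (binary 101). Repeated squaring mod 19: 6^1 ≡ 6; 6^2 ≡ 6² = 36 ≡ 17; 6^4 ≡ 17² = 289 ≡ 4. Multiply: 6^5 = 6^4 × 6^1 ≡ 4 × 6 (mod 19): 4 × 6 = 24 ≡ 5. So 6^5 ≡ 5 (mod 19).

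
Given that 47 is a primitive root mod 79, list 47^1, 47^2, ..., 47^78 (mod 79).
g^1, g^2, ..., g^{78} mod 79: {47, 76, 17, 9, 28, 52, 74, 2, 15, 73, 34, 18, 56, 25, 69, 4, 30, 67, 68, 36, 33, 50, 59, 8, 60, 55, 57, 72, 66, 21, 39, 16, 41, 31, 35, 65, 53, 42, 78, 32, 3, 62, 70, 51, 27, 5, 77, 64, 6, 45, 61, 23, 54, 10, 75, 49, 12, 11, 43, 46, 29, 20, 71, 19, 24, 22, 7, 13, 58, 40, 63, 38, 48, 44, 14, 26, 37, 1}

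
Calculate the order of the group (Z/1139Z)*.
1056

Prime factorization: 1139 = 17 × 67
Using the formula φ(n) = n × Π(1 - 1/p) for each prime factor p:
φ(1139) = 1139 × (1 - 1/17) × (1 - 1/67)
φ(1139) = 1056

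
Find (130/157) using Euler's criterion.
(130/157) = 130^{78} mod 157 = 1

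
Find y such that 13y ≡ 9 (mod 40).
13

Since gcd(13, 40) = 1 divides 9, a solution exists.
Multiply both sides by the inverse of 13 mod 40:
  13^(-1) mod 40 = 37
  x ≡ 37 × 9 ≡ 333 ≡ 13 (mod 40)
Verification: 13 × 13 = 169 = 4 × 40 + 9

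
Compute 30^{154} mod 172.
36

Using successive squaring:
Binary expansion of 154: 10011010
Powers of 30 mod 172 (each is the square of the previous):
  30^1 ≡ 30 (mod 172)
  30^2 ≡ 30² = 900 ≡ 40 (mod 172)
  30^4 ≡ 40² = 1600 ≡ 52 (mod 172)
  30^8 ≡ 52² = 2704 ≡ 124 (mod 172)
  30^16 ≡ 124² = 15376 ≡ 68 (mod 172)
  30^32 ≡ 68² = 4624 ≡ 152 (mod 172)
  30^64 ≡ 152² = 23104 ≡ 56 (mod 172)
  30^128 ≡ 56² = 3136 ≡ 40 (mod 172)
154 = 128 + 16 + 8 + 2, so 30^154 = 30^128 × 30^16 × 30^8 × 30^2 ≡ 40 × 68 × 124 × 40 (mod 172)
Multiplying step by step:
  40 × 68 = 2720 ≡ 140 (mod 172)
  140 × 124 = 17360 ≡ 160 (mod 172)
  160 × 40 = 6400 ≡ 36 (mod 172)
Result: 30^154 ≡ 36 (mod 172)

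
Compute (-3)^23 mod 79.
Using repeated squaring. (-3) ≡ 76 (mod 79). 23 = 16 + 4 + 2 + 1 (binary 10111). Repeated squaring mod 79: 76^1 ≡ 76; 76^2 ≡ 76² = 5776 ≡ 9; 76^4 ≡ 9² = 81 ≡ 2; 76^8 ≡ 2² = 4 ≡ 4; 76^16 ≡ 4² = 16 ≡ 16. Multiply: (-3)^23 ≡ 76^16 × 76^4 × 76^2 × 76^1 ≡ 16 × 2 × 9 × 76 (mod 79): 16 × 2 = 32 ≡ 32; 32 × 9 = 288 ≡ 51; 51 × 76 = 3876 ≡ 5. So (-3)^23 ≡ 5 (mod 79).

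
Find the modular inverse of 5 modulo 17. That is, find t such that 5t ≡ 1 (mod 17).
7

Using Extended Euclidean Algorithm:
gcd(5, 17) = 1
Bezout coefficients: 5 × 7 + 17 × -2 = 1
So 5 × 7 ≡ 1 (mod 17)
The inverse is 7 mod 17 = 7
Verification: 5 × 7 = 35 = 2 × 17 + 1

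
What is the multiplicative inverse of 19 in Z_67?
19^(-1) ≡ 60 (mod 67). Verification: 19 × 60 = 1140 ≡ 1 (mod 67)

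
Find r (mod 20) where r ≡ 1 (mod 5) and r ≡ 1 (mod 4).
M = 5 × 4 = 20. M₁ = 4, y₁ ≡ 4 (mod 5). M₂ = 5, y₂ ≡ 1 (mod 4). r = 1×4×4 + 1×5×1 ≡ 1 (mod 20)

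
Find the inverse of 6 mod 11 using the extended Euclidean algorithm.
Extended GCD: 6(2) + 11(-1) = 1. So 6^(-1) ≡ 2 ≡ 2 (mod 11). Verify: 6 × 2 = 12 ≡ 1 (mod 11)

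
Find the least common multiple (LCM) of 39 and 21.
273

First find GCD(39, 21) using the Euclidean algorithm:
39 = 1 × 21 + 18
21 = 1 × 18 + 3
18 = 6 × 3 + 0
GCD(39, 21) = 3

LCM formula: LCM(a, b) = (a × b) / GCD(a, b)
LCM(39, 21) = (39 × 21) / 3
LCM(39, 21) = 819 / 3
LCM(39, 21) = 273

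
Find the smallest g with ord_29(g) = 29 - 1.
p - 1 = 28 has prime divisors 2, 7. h is a primitive root mod 29 iff h^(28/q) ≢ 1 (mod 29) for each such q.
h = 2: 2^14 ≡ 28, 2^4 ≡ 16 (mod 29); none is 1, so 2 has order 28 and is a primitive root.
The smallest primitive root mod 29 is g = 2.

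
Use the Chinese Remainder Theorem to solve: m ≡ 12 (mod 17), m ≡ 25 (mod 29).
M = 17 × 29 = 493. M₁ = 29, y₁ ≡ 10 (mod 17). M₂ = 17, y₂ ≡ 12 (mod 29). m = 12×29×10 + 25×17×12 ≡ 199 (mod 493)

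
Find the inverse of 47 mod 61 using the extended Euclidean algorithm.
Extended GCD: 47(13) + 61(-10) = 1. So 47^(-1) ≡ 13 ≡ 13 (mod 61). Verify: 47 × 13 = 611 ≡ 1 (mod 61)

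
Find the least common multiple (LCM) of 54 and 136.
3672

First find GCD(54, 136) using the Euclidean algorithm:
54 = 0 × 136 + 54
136 = 2 × 54 + 28
54 = 1 × 28 + 26
28 = 1 × 26 + 2
26 = 13 × 2 + 0
GCD(54, 136) = 2

LCM formula: LCM(a, b) = (a × b) / GCD(a, b)
LCM(54, 136) = (54 × 136) / 2
LCM(54, 136) = 7344 / 2
LCM(54, 136) = 3672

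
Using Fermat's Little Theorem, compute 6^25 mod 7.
By Fermat: 6^{6} ≡ 1 (mod 7). 25 = 4×6 + 1. So 6^{25} ≡ 6^{1} ≡ 6 (mod 7)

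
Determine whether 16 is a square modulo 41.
By Euler's criterion: 16^{20} ≡ 1 (mod 41). Since this equals 1, 16 is a QR.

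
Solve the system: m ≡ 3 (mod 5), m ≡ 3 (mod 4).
M = 5 × 4 = 20. M₁ = 4, y₁ ≡ 4 (mod 5). M₂ = 5, y₂ ≡ 1 (mod 4). m = 3×4×4 + 3×5×1 ≡ 3 (mod 20)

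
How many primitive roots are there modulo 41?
Number of primitive roots mod 41 = φ(40) = 16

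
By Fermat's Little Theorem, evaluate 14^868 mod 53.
By Fermat: 14^{52} ≡ 1 (mod 53). 868 ≡ 36 (mod 52). So 14^{868} ≡ 14^{36} ≡ 24 (mod 53)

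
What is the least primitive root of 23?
5

A primitive root g modulo p has order p-1 = 22
Prime divisors of 22: [2, 11]
g is a primitive root iff g^(22/q) ≢ 1 (mod 23) for each prime divisor q
Testing small values:
  g = 2: 2^11 ≡ 1, 2^2 ≡ 4 (mod 23) → 2^11 ≡ 1, not primitive root
  g = 3: 3^11 ≡ 1, 3^2 ≡ 9 (mod 23) → 3^11 ≡ 1, not primitive root
  g = 4: 4^11 ≡ 1, 4^2 ≡ 16 (mod 23) → 4^11 ≡ 1, not primitive root
  g = 5: 5^11 ≡ 22, 5^2 ≡ 2 (mod 23) → none is 1, primitive root!
The smallest primitive root is 5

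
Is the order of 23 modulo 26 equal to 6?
Yes, ord_26(23) = 6.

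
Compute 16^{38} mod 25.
21

Using successive squaring:
Binary expansion of 38: 100110
Powers of 16 mod 25 (each is the square of the previous):
  16^1 ≡ 16 (mod 25)
  16^2 ≡ 16² = 256 ≡ 6 (mod 25)
  16^4 ≡ 6² = 36 ≡ 11 (mod 25)
  16^8 ≡ 11² = 121 ≡ 21 (mod 25)
  16^16 ≡ 21² = 441 ≡ 16 (mod 25)
  16^32 ≡ 16² = 256 ≡ 6 (mod 25)
38 = 32 + 4 + 2, so 16^38 = 16^32 × 16^4 × 16^2 ≡ 6 × 11 × 6 (mod 25)
Multiplying step by step:
  6 × 11 = 66 ≡ 16 (mod 25)
  16 × 6 = 96 ≡ 21 (mod 25)
Result: 16^38 ≡ 21 (mod 25)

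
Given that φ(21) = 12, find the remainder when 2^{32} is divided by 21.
By Euler: 2^{12} ≡ 1 (mod 21) since gcd(2, 21) = 1. 32 = 2×12 + 8. So 2^{32} ≡ 2^{8} ≡ 4 (mod 21)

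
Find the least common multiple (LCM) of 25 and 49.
1225

First find GCD(25, 49) using the Euclidean algorithm:
25 = 0 × 49 + 25
49 = 1 × 25 + 24
25 = 1 × 24 + 1
24 = 24 × 1 + 0
GCD(25, 49) = 1

LCM formula: LCM(a, b) = (a × b) / GCD(a, b)
LCM(25, 49) = (25 × 49) / 1
LCM(25, 49) = 1225 / 1
LCM(25, 49) = 1225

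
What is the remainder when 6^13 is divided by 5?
Using Fermat: 6^{4} ≡ 1 (mod 5). 13 ≡ 1 (mod 4). So 6^{13} ≡ 6^{1} ≡ 1 (mod 5)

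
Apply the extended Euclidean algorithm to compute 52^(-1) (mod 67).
Extended GCD: 52(-9) + 67(7) = 1. So 52^(-1) ≡ 58 ≡ 58 (mod 67). Verify: 52 × 58 = 3016 ≡ 1 (mod 67)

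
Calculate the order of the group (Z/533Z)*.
480

Prime factorization: 533 = 13 × 41
Using the formula φ(n) = n × Π(1 - 1/p) for each prime factor p:
φ(533) = 533 × (1 - 1/13) × (1 - 1/41)
φ(533) = 480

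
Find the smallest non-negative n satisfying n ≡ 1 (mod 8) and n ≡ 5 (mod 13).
M = 8 × 13 = 104. M₁ = 13, y₁ ≡ 5 (mod 8). M₂ = 8, y₂ ≡ 5 (mod 13). n = 1×13×5 + 5×8×5 ≡ 57 (mod 104)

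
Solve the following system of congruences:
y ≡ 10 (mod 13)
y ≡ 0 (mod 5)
10

Using the Chinese Remainder Theorem:
M = product of moduli = 65
For equation 1: M_1 = 5, 5 ≡ 5 (mod 13), inverse of 5 mod 13 is 8 (check: 5 × 8 = 40 ≡ 1 (mod 13))
For equation 2: M_2 = 13, 13 ≡ 3 (mod 5), inverse of 13 mod 5 is 2 (check: 3 × 2 = 6 ≡ 1 (mod 5))
Combine: y ≡ Σ r_i×M_i×(M_i⁻¹ mod m_i) = 10×5×8 + 0×13×2 = 400 + 0 = 400
400 mod 65 = 10
y ≡ 10 (mod 65)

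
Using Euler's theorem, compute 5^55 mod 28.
By Euler: 5^{12} ≡ 1 (mod 28) since gcd(5, 28) = 1. 55 = 4×12 + 7. So 5^{55} ≡ 5^{7} ≡ 5 (mod 28)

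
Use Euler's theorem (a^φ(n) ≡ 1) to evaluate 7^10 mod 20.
By Euler: 7^{8} ≡ 1 (mod 20) since gcd(7, 20) = 1. 10 = 1×8 + 2. So 7^{10} ≡ 7^{2} ≡ 9 (mod 20)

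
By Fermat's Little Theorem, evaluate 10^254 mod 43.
By Fermat: 10^{42} ≡ 1 (mod 43). 254 = 6×42 + 2. So 10^{254} ≡ 10^{2} ≡ 14 (mod 43)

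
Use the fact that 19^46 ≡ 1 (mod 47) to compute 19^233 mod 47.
By Fermat: 19^{46} ≡ 1 (mod 47). 233 = 5×46 + 3. So 19^{233} ≡ 19^{3} ≡ 44 (mod 47)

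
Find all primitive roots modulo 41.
Primitive roots mod 41: {6, 7, 11, 12, 13, 15, 17, 19, 22, 24, 26, 28, 29, 30, 34, 35}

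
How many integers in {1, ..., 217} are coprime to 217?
180

Prime factorization: 217 = 7 × 31
Using the formula φ(n) = n × Π(1 - 1/p) for each prime factor p:
φ(217) = 217 × (1 - 1/7) × (1 - 1/31)
φ(217) = 180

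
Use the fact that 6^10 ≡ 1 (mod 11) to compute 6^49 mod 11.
By Fermat: 6^{10} ≡ 1 (mod 11). 49 = 4×10 + 9. So 6^{49} ≡ 6^{9} ≡ 2 (mod 11)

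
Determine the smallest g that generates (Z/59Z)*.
2

A primitive root g modulo p has order p-1 = 58
Prime divisors of 58: [2, 29]
g is a primitive root iff g^(58/q) ≢ 1 (mod 59) for each prime divisor q
Testing small values:
  g = 2: 2^29 ≡ 58, 2^2 ≡ 4 (mod 59) → none is 1, primitive root!
The smallest primitive root is 2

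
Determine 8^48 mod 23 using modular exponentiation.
Using Fermat: 8^{22} ≡ 1 (mod 23). 48 ≡ 4 (mod 22). So 8^{48} ≡ 8^{4} ≡ 2 (mod 23)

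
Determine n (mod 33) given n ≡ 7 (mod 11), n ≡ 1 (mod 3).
7

Using the Chinese Remainder Theorem:
M = product of moduli = 33
For equation 1: M_1 = 3, 3 ≡ 3 (mod 11), inverse of 3 mod 11 is 4 (check: 3 × 4 = 12 ≡ 1 (mod 11))
For equation 2: M_2 = 11, 11 ≡ 2 (mod 3), inverse of 11 mod 3 is 2 (check: 2 × 2 = 4 ≡ 1 (mod 3))
Combine: n ≡ Σ r_i×M_i×(M_i⁻¹ mod m_i) = 7×3×4 + 1×11×2 = 84 + 22 = 106
106 mod 33 = 7
n ≡ 7 (mod 33)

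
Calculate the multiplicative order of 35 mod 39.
Powers of 35 mod 39: 35^1≡35, 35^2≡16, 35^3≡14, 35^4≡22, 35^5≡29, 35^6≡1. Order = 6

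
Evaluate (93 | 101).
(93/101) = 93^{50} mod 101 = -1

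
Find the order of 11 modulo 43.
Powers of 11 mod 43: 11^1≡11, 11^2≡35, 11^3≡41, 11^4≡21, 11^5≡16, 11^6≡4, 11^7≡1. Order = 7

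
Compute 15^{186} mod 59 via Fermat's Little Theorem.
27

By Fermat's Little Theorem, a^(p-1) ≡ 1 (mod p) for prime p and gcd(a, p) = 1
Here p = 59, so 15^58 ≡ 1 (mod 59)
We can reduce the exponent: 186 mod 58 = 12
So 15^186 ≡ 15^12 (mod 59)
Computing: 15^12 mod 59 = 27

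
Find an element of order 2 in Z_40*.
29 has order 2 mod 40 since 29^{2} ≡ 1 (mod 40) and no smaller power works.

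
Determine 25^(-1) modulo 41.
25^(-1) ≡ 23 (mod 41). Verification: 25 × 23 = 575 ≡ 1 (mod 41)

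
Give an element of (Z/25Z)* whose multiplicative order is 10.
4 has order 10 mod 25 since 4^{10} ≡ 1 (mod 25) and no smaller power works.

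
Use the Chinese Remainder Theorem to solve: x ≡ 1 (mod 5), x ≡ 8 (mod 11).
M = 5 × 11 = 55. M₁ = 11, y₁ ≡ 1 (mod 5). M₂ = 5, y₂ ≡ 9 (mod 11). x = 1×11×1 + 8×5×9 ≡ 41 (mod 55)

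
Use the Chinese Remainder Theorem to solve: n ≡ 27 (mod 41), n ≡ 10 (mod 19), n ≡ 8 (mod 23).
8104

Using the Chinese Remainder Theorem:
M = product of moduli = 17917
For equation 1: M_1 = 437, 437 ≡ 27 (mod 41), inverse of 437 mod 41 is 38 (check: 27 × 38 = 1026 ≡ 1 (mod 41))
For equation 2: M_2 = 943, 943 ≡ 12 (mod 19), inverse of 943 mod 19 is 8 (check: 12 × 8 = 96 ≡ 1 (mod 19))
For equation 3: M_3 = 779, 779 ≡ 20 (mod 23), inverse of 779 mod 23 is 15 (check: 20 × 15 = 300 ≡ 1 (mod 23))
Combine: n ≡ Σ r_i×M_i×(M_i⁻¹ mod m_i) = 27×437×38 + 10×943×8 + 8×779×15 = 448362 + 75440 + 93480 = 617282
617282 mod 17917 = 8104
n ≡ 8104 (mod 17917)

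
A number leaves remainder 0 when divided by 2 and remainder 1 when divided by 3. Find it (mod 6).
M = 2 × 3 = 6. M₁ = 3, y₁ ≡ 1 (mod 2). M₂ = 2, y₂ ≡ 2 (mod 3). k = 0×3×1 + 1×2×2 ≡ 4 (mod 6)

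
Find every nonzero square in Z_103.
QRs mod 103: {1, 2, 4, 7, 8, 9, 13, 14, 15, 16, 17, 18, 19, 23, 25, 26, 28, 29, 30, 32, 33, 34, 36, 38, 41, 46, 49, 50, 52, 55, 56, 58, 59, 60, 61, 63, 64, 66, 68, 72, 76, 79, 81, 82, 83, 91, 92, 93, 97, 98, 100}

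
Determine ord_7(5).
Powers of 5 mod 7: 5^1≡5, 5^2≡4, 5^3≡6, 5^4≡2, 5^5≡3, 5^6≡1. Order = 6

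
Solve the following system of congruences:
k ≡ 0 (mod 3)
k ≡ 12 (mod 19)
12

Using the Chinese Remainder Theorem:
M = product of moduli = 57
For equation 1: M_1 = 19, 19 ≡ 1 (mod 3), inverse of 19 mod 3 is 1 (check: 1 × 1 = 1 ≡ 1 (mod 3))
For equation 2: M_2 = 3, 3 ≡ 3 (mod 19), inverse of 3 mod 19 is 13 (check: 3 × 13 = 39 ≡ 1 (mod 19))
Combine: k ≡ Σ r_i×M_i×(M_i⁻¹ mod m_i) = 0×19×1 + 12×3×13 = 0 + 468 = 468
468 mod 57 = 12
k ≡ 12 (mod 57)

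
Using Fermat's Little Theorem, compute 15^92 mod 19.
By Fermat: 15^{18} ≡ 1 (mod 19). 92 = 5×18 + 2. So 15^{92} ≡ 15^{2} ≡ 16 (mod 19)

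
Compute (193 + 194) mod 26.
23

(193 + 194) = 387
387 mod 26 = 23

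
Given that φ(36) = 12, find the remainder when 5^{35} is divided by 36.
By Euler: 5^{12} ≡ 1 (mod 36) since gcd(5, 36) = 1. 35 = 2×12 + 11. So 5^{35} ≡ 5^{11} ≡ 29 (mod 36)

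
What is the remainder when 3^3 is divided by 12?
3 = 2 + 1 (binary 11). Repeated squaring mod 12: 3^1 ≡ 3; 3^2 ≡ 3² = 9 ≡ 9. Multiply: 3^3 = 3^2 × 3^1 ≡ 9 × 3 (mod 12): 9 × 3 = 27 ≡ 3. So 3^3 ≡ 3 (mod 12).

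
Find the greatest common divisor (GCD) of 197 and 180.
1

Using the Euclidean algorithm:
197 = 1 × 180 + 17
180 = 10 × 17 + 10
17 = 1 × 10 + 7
10 = 1 × 7 + 3
7 = 2 × 3 + 1
3 = 3 × 1 + 0

GCD(197, 180) = 1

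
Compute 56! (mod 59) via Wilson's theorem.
(58)! = (56)! × (57) × (58) ≡ -1 (mod 59). So (56)! ≡ -1 × [(58)(57)]^(-1) ≡ 29 (mod 59)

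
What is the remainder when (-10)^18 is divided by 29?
Using repeated squaring. (-10) ≡ 19 (mod 29). 18 = 16 + 2 (binary 10010). Repeated squaring mod 29: 19^1 ≡ 19; 19^2 ≡ 19² = 361 ≡ 13; 19^4 ≡ 13² = 169 ≡ 24; 19^8 ≡ 24² = 576 ≡ 25; 19^16 ≡ 25² = 625 ≡ 16. Multiply: (-10)^18 ≡ 19^16 × 19^2 ≡ 16 × 13 (mod 29): 16 × 13 = 208 ≡ 5. So (-10)^18 ≡ 5 (mod 29).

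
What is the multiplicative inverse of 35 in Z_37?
35^(-1) ≡ 18 (mod 37). Verification: 35 × 18 = 630 ≡ 1 (mod 37)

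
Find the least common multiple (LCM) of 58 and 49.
2842

First find GCD(58, 49) using the Euclidean algorithm:
58 = 1 × 49 + 9
49 = 5 × 9 + 4
9 = 2 × 4 + 1
4 = 4 × 1 + 0
GCD(58, 49) = 1

LCM formula: LCM(a, b) = (a × b) / GCD(a, b)
LCM(58, 49) = (58 × 49) / 1
LCM(58, 49) = 2842 / 1
LCM(58, 49) = 2842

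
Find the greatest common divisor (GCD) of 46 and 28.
2

Using the Euclidean algorithm:
46 = 1 × 28 + 18
28 = 1 × 18 + 10
18 = 1 × 10 + 8
10 = 1 × 8 + 2
8 = 4 × 2 + 0

GCD(46, 28) = 2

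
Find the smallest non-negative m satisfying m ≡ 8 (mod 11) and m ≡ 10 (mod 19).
M = 11 × 19 = 209. M₁ = 19, y₁ ≡ 7 (mod 11). M₂ = 11, y₂ ≡ 7 (mod 19). m = 8×19×7 + 10×11×7 ≡ 162 (mod 209)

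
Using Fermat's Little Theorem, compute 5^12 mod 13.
By Fermat's Little Theorem, 5^{12} ≡ 1 (mod 13) since 13 is prime and gcd(5, 13) = 1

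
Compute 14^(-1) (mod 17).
14^(-1) ≡ 11 (mod 17). Verification: 14 × 11 = 154 ≡ 1 (mod 17)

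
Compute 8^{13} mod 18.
8

Using successive squaring:
Binary expansion of 13: 1101
Powers of 8 mod 18 (each is the square of the previous):
  8^1 ≡ 8 (mod 18)
  8^2 ≡ 8² = 64 ≡ 10 (mod 18)
  8^4 ≡ 10² = 100 ≡ 10 (mod 18)
  8^8 ≡ 10² = 100 ≡ 10 (mod 18)
13 = 8 + 4 + 1, so 8^13 = 8^8 × 8^4 × 8^1 ≡ 10 × 10 × 8 (mod 18)
Multiplying step by step:
  10 × 10 = 100 ≡ 10 (mod 18)
  10 × 8 = 80 ≡ 8 (mod 18)
Result: 8^13 ≡ 8 (mod 18)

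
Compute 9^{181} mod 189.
135

Using successive squaring:
Binary expansion of 181: 10110101
Powers of 9 mod 189 (each is the square of the previous):
  9^1 ≡ 9 (mod 189)
  9^2 ≡ 9² = 81 ≡ 81 (mod 189)
  9^4 ≡ 81² = 6561 ≡ 135 (mod 189)
  9^8 ≡ 135² = 18225 ≡ 81 (mod 189)
  9^16 ≡ 81² = 6561 ≡ 135 (mod 189)
  9^32 ≡ 135² = 18225 ≡ 81 (mod 189)
  9^64 ≡ 81² = 6561 ≡ 135 (mod 189)
  9^128 ≡ 135² = 18225 ≡ 81 (mod 189)
181 = 128 + 32 + 16 + 4 + 1, so 9^181 = 9^128 × 9^32 × 9^16 × 9^4 × 9^1 ≡ 81 × 81 × 135 × 135 × 9 (mod 189)
Multiplying step by step:
  81 × 81 = 6561 ≡ 135 (mod 189)
  135 × 135 = 18225 ≡ 81 (mod 189)
  81 × 135 = 10935 ≡ 162 (mod 189)
  162 × 9 = 1458 ≡ 135 (mod 189)
Result: 9^181 ≡ 135 (mod 189)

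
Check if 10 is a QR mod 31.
By Euler's criterion: 10^{15} ≡ 1 (mod 31). Since this equals 1, 10 is a QR.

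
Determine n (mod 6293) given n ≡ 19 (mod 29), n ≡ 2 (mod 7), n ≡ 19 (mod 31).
5413

Using the Chinese Remainder Theorem:
M = product of moduli = 6293
For equation 1: M_1 = 217, 217 ≡ 14 (mod 29), inverse of 217 mod 29 is 27 (check: 14 × 27 = 378 ≡ 1 (mod 29))
For equation 2: M_2 = 899, 899 ≡ 3 (mod 7), inverse of 899 mod 7 is 5 (check: 3 × 5 = 15 ≡ 1 (mod 7))
For equation 3: M_3 = 203, 203 ≡ 17 (mod 31), inverse of 203 mod 31 is 11 (check: 17 × 11 = 187 ≡ 1 (mod 31))
Combine: n ≡ Σ r_i×M_i×(M_i⁻¹ mod m_i) = 19×217×27 + 2×899×5 + 19×203×11 = 111321 + 8990 + 42427 = 162738
162738 mod 6293 = 5413
n ≡ 5413 (mod 6293)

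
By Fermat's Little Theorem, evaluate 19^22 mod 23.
By Fermat's Little Theorem, 19^{22} ≡ 1 (mod 23) since 23 is prime and gcd(19, 23) = 1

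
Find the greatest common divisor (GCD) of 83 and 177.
1

Using the Euclidean algorithm:
83 = 0 × 177 + 83
177 = 2 × 83 + 11
83 = 7 × 11 + 6
11 = 1 × 6 + 5
6 = 1 × 5 + 1
5 = 5 × 1 + 0

GCD(83, 177) = 1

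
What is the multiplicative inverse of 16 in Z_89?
16^(-1) ≡ 39 (mod 89). Verification: 16 × 39 = 624 ≡ 1 (mod 89)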